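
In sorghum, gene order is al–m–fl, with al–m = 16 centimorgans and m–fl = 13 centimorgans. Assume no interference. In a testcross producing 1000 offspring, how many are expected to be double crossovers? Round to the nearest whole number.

21

Map distances give recombination frequencies of 0.160 and 0.130 for the two intervals.
With no interference, expected double-crossover frequency = 0.160 × 0.130 = 0.02080.
Expected number = 0.02080 × 1000 = 20.80 ≈ 21.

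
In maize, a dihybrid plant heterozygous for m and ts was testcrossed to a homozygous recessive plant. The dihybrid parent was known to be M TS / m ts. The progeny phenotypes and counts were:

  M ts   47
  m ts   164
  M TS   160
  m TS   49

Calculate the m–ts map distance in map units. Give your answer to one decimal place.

22.9 map units

The recombinant classes are M ts and m TS: 47 + 49 = 96.
Recombination frequency = 96/420 = 0.2286 ≈ 22.9%, i.e. 22.9 map units.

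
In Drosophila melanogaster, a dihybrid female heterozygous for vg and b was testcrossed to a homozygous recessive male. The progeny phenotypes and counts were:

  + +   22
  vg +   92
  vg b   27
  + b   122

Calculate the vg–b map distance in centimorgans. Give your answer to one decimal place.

The two most frequent classes, + b (122) and vg + (92), are the parental types, so the F1 was + b / vg +.
The recombinant classes are + + and vg b: 22 + 27 = 49.
Recombination frequency = 49/263 = 0.1863 ≈ 18.6%, i.e. 18.6 centimorgans.

18.6 centimorgans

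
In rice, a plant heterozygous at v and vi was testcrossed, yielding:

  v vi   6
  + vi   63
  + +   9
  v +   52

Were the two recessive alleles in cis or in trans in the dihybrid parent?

The two most frequent classes are + vi (63) and v + (52); these are the parental (non-recombinant) types.
So the F1 carried + vi on one chromosome and v + on the other — the recessive alleles are on opposite chromosomes (trans / repulsion).

trans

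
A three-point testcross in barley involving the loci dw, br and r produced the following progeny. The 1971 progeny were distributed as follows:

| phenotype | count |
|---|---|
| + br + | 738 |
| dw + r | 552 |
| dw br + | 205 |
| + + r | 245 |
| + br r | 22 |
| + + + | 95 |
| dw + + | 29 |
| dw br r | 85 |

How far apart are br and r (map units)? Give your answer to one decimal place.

The two most frequent reciprocal classes, dw + r and + br +, are the parental types, so the F1 was dw + r / + br +.
The two rarest classes, dw + + and + br r, are the double crossovers. Comparing them with the parentals, only the r allele has switched, so r is the middle locus and the order is dw – r – br.
Crossovers in the r–br interval produce the single-crossover classes dw br r and + + + (85 + 95 = 180) plus the double crossovers (51).
RF(r–br) = (180 + 51) / 1971 = 231/1971 = 0.1172 → 11.7 map units.

11.7 map units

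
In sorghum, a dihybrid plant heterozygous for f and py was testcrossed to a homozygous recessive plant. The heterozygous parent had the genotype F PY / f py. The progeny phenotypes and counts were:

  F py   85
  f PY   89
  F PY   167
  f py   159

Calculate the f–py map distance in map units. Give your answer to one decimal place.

The recombinant classes are F py and f PY: 85 + 89 = 174.
Recombination frequency = 174/500 = 0.3480 ≈ 34.8%, i.e. 34.8 map units.

34.8 map units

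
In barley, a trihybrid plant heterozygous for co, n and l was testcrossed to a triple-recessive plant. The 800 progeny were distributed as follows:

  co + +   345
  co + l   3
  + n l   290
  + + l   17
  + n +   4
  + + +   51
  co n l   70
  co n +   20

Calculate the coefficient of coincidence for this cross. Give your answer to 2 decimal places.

0.99

The two most frequent reciprocal classes, + n l and co + +, are the parental types, so the F1 was + n l / co + +.
The two rarest classes, + n + and co + l, are the double crossovers. Comparing them with the parentals, only the l allele has switched, so l is the middle locus and the order is n – l – co.
n–l: (37 + 7)/800 = 0.0550; l–co: (121 + 7)/800 = 0.1600.
Expected DCO frequency = 0.0550 × 0.1600 ≈ 0.00880; observed = 7/800 ≈ 0.00875.
Coefficient of coincidence = 0.00875/0.00880 ≈ 0.99.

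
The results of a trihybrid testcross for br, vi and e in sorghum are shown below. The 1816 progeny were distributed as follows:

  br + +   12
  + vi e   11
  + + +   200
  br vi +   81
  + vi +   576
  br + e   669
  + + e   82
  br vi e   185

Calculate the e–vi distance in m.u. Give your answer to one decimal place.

22.5 m.u.

The two most frequent reciprocal classes, + vi + and br + e, are the parental types, so the F1 was + vi + / br + e.
The two rarest classes, + vi e and br + +, are the double crossovers. Comparing them with the parentals, only the e allele has switched, so e is the middle locus and the order is vi – e – br.
Crossovers in the vi–e interval produce the single-crossover classes + + + and br vi e (200 + 185 = 385) plus the double crossovers (23).
RF(vi–e) = (385 + 23) / 1816 = 408/1816 = 0.2247 → 22.5 m.u.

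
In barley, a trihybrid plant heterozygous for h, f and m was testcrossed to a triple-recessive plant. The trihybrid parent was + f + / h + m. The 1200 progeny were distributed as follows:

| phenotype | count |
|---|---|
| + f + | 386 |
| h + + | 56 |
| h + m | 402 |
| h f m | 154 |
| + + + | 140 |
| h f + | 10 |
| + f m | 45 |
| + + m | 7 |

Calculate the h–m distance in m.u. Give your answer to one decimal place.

9.8 m.u.

The two rarest classes, h f + and + + m, are the double crossovers. Comparing them with the parentals, only the h allele has switched, so h is the middle locus and the order is f – h – m.
Crossovers in the h–m interval produce the single-crossover classes + f m and h + + (45 + 56 = 101) plus the double crossovers (17).
RF(h–m) = (101 + 17) / 1200 = 118/1200 = 0.0983 → 9.8 m.u.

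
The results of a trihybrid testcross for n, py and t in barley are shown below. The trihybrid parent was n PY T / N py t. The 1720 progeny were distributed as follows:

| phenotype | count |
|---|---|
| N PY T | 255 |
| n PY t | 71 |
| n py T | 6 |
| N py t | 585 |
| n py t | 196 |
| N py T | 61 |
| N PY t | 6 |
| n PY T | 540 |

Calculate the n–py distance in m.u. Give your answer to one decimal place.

The two rarest classes, n py T and N PY t, are the double crossovers. Comparing them with the parentals, only the py allele has switched, so py is the middle locus and the order is t – py – n.
Crossovers in the py–n interval produce the single-crossover classes N PY T and n py t (255 + 196 = 451) plus the double crossovers (12).
RF(py–n) = (451 + 12) / 1720 = 463/1720 = 0.2692 → 26.9 m.u.

26.9 m.u.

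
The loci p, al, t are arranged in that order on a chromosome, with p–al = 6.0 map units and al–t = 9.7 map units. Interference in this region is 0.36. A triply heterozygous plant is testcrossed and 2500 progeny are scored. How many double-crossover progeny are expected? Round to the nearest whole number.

Map distances give recombination frequencies of 0.060 and 0.097 for the two intervals.
With interference 0.36 (so coincidence = 0.64), expected double-crossover frequency = 0.060 × 0.097 × 0.64 = 0.00372.
Expected number = 0.00372 × 2500 = 9.31 ≈ 9.

9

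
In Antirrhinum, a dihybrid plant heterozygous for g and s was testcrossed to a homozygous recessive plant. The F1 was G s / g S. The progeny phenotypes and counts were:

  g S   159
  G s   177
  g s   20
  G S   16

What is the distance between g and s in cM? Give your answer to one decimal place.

The recombinant classes are G S and g s: 16 + 20 = 36.
Recombination frequency = 36/372 = 0.0968 ≈ 9.7%, i.e. 9.7 cM.

9.7 cM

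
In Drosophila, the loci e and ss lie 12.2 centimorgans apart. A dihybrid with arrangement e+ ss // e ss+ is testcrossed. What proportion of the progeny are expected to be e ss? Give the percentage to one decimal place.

A map distance of 12.2 centimorgans corresponds to a recombination frequency of 0.122.
The F1 is e+ ss / e ss+, so e ss is a recombinant gamete class with expected frequency r/2 = 0.122/2 = 0.0610.
That is 0.0610 = 6.1% of the progeny.

6.1%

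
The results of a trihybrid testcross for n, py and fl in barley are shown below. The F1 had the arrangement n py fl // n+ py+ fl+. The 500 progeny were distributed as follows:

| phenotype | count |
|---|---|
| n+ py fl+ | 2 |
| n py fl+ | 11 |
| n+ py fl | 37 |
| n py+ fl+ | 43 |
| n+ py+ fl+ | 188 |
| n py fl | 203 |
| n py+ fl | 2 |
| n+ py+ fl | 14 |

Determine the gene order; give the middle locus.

The two rarest classes, n py+ fl and n+ py fl+, are the double crossovers. Comparing them with the parentals, only the py allele has switched, so py is the middle locus and the order is n – py – fl.

py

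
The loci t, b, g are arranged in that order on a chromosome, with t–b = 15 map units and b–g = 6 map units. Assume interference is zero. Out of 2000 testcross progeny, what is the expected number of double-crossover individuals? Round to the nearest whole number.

18

Map distances give recombination frequencies of 0.150 and 0.060 for the two intervals.
With no interference, expected double-crossover frequency = 0.150 × 0.060 = 0.00900.
Expected number = 0.00900 × 2000 = 18.00 ≈ 18.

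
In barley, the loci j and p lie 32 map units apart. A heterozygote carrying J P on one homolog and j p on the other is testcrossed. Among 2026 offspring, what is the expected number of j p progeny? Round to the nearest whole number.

A map distance of 32 map units corresponds to a recombination frequency of 0.320.
The F1 is J P / j p, so j p is a parental gamete class with expected frequency (1 − r)/2 = 0.680/2 = 0.3400.
Expected number = 0.3400 × 2026 = 688.84 ≈ 689.

689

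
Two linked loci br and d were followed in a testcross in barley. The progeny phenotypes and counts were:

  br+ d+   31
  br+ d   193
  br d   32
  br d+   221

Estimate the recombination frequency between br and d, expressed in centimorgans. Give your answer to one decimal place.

The two most frequent classes, br+ d (193) and br d+ (221), are the parental types, so the F1 was br+ d / br d+.
The recombinant classes are br+ d+ and br d: 31 + 32 = 63.
Recombination frequency = 63/477 = 0.1321 ≈ 13.2%, i.e. 13.2 centimorgans.

13.2 centimorgans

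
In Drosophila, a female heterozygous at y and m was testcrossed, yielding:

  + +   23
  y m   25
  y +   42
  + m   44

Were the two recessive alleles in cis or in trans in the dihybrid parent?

The two most frequent classes are + m (44) and y + (42); these are the parental (non-recombinant) types.
So the F1 carried + m on one chromosome and y + on the other — the recessive alleles are on opposite chromosomes (trans / repulsion).

trans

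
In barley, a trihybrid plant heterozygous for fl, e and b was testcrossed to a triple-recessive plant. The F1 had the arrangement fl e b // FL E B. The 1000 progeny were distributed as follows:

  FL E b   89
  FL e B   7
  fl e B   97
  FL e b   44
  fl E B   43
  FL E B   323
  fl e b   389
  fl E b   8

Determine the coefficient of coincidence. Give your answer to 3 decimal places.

The two rarest classes, fl E b and FL e B, are the double crossovers. Comparing them with the parentals, only the e allele has switched, so e is the middle locus and the order is fl – e – b.
fl–e: (87 + 15)/1000 = 0.1020; e–b: (186 + 15)/1000 = 0.2010.
Expected DCO frequency = 0.1020 × 0.2010 ≈ 0.02050; observed = 15/1000 ≈ 0.01500.
Coefficient of coincidence = 0.01500/0.02050 ≈ 0.732.

0.732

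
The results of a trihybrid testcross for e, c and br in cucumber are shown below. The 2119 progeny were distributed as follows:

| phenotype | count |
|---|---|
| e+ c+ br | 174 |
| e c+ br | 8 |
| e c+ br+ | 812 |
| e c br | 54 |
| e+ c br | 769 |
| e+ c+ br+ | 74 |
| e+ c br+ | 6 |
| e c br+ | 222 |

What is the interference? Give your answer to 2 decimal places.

0.49

The two most frequent reciprocal classes, e c+ br+ and e+ c br, are the parental types, so the F1 was e c+ br+ / e+ c br.
The two rarest classes, e c+ br and e+ c br+, are the double crossovers. Comparing them with the parentals, only the br allele has switched, so br is the middle locus and the order is c – br – e.
c–br: (396 + 14)/2119 = 0.1935; br–e: (128 + 14)/2119 = 0.0670.
Expected DCO frequency = 0.1935 × 0.0670 ≈ 0.01296; observed = 14/2119 ≈ 0.00661.
Coefficient of coincidence = 0.00661/0.01296 ≈ 0.51; interference = 1 − 0.51 = 0.49.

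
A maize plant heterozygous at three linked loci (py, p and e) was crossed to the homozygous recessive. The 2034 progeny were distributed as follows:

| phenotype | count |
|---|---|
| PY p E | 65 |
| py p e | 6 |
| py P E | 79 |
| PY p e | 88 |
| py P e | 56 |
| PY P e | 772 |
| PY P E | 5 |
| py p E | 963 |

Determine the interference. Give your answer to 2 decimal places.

0.05

The two most frequent reciprocal classes, py p E and PY P e, are the parental types, so the F1 was py p E / PY P e.
The two rarest classes, py p e and PY P E, are the double crossovers. Comparing them with the parentals, only the e allele has switched, so e is the middle locus and the order is p – e – py.
p–e: (167 + 11)/2034 = 0.0875; e–py: (121 + 11)/2034 = 0.0649.
Expected DCO frequency = 0.0875 × 0.0649 ≈ 0.00568; observed = 11/2034 ≈ 0.00541.
Coefficient of coincidence = 0.00541/0.00568 ≈ 0.95; interference = 1 − 0.95 = 0.05.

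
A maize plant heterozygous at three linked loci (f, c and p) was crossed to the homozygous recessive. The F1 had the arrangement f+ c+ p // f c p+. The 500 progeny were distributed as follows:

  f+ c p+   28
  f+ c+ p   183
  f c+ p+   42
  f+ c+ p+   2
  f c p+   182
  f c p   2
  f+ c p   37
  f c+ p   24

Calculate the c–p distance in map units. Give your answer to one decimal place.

The two rarest classes, f+ c+ p+ and f c p, are the double crossovers. Comparing them with the parentals, only the p allele has switched, so p is the middle locus and the order is f – p – c.
Crossovers in the p–c interval produce the single-crossover classes f+ c p and f c+ p+ (37 + 42 = 79) plus the double crossovers (4).
RF(p–c) = (79 + 4) / 500 = 83/500 = 0.1660 → 16.6 map units.

16.6 map units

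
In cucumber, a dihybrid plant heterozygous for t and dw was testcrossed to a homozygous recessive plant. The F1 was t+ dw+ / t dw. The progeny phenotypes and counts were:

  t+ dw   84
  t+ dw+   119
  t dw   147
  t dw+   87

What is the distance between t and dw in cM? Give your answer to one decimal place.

The recombinant classes are t+ dw and t dw+: 84 + 87 = 171.
Recombination frequency = 171/437 = 0.3913 ≈ 39.1%, i.e. 39.1 cM.

39.1 cM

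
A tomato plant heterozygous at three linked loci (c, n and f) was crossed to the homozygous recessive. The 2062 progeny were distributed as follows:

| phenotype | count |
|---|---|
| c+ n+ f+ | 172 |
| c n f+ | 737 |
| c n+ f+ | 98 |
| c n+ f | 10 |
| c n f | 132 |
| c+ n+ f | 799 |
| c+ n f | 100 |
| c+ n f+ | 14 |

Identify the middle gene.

The two most frequent reciprocal classes, c n f+ and c+ n+ f, are the parental types, so the F1 was c n f+ / c+ n+ f.
The two rarest classes, c+ n f+ and c n+ f, are the double crossovers. Comparing them with the parentals, only the c allele has switched, so c is the middle locus and the order is f – c – n.

c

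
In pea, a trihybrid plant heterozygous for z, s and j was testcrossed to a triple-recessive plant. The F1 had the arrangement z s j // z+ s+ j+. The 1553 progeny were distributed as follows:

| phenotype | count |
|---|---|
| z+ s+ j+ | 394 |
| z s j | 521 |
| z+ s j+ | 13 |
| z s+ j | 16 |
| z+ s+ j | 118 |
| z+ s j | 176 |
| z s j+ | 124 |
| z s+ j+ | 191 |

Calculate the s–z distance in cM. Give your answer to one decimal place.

25.5 cM

The two rarest classes, z s+ j and z+ s j+, are the double crossovers. Comparing them with the parentals, only the s allele has switched, so s is the middle locus and the order is j – s – z.
Crossovers in the s–z interval produce the single-crossover classes z+ s j and z s+ j+ (176 + 191 = 367) plus the double crossovers (29).
RF(s–z) = (367 + 29) / 1553 = 396/1553 = 0.2550 → 25.5 cM.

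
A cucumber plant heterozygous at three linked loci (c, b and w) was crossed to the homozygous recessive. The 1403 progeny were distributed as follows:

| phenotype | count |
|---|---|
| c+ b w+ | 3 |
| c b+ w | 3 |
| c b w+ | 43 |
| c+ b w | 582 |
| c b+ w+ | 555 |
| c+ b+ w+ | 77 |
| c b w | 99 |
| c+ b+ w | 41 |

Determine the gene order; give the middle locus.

The two most frequent reciprocal classes, c+ b w and c b+ w+, are the parental types, so the F1 was c+ b w / c b+ w+.
The two rarest classes, c+ b w+ and c b+ w, are the double crossovers. Comparing them with the parentals, only the w allele has switched, so w is the middle locus and the order is b – w – c.

w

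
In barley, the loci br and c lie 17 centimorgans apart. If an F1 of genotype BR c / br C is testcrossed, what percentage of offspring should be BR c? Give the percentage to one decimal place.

A map distance of 17 centimorgans corresponds to a recombination frequency of 0.170.
The F1 is BR c / br C, so BR c is a parental gamete class with expected frequency (1 − r)/2 = 0.830/2 = 0.4150.
That is 0.4150 = 41.5% of the progeny.

41.5%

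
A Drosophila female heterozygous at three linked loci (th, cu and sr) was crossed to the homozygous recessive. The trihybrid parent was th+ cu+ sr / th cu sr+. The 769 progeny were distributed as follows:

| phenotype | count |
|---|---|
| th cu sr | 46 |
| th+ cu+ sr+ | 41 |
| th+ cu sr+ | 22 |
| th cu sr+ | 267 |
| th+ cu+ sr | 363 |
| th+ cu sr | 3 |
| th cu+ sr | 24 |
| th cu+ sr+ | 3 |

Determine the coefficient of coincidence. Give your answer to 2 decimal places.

0.95

The two rarest classes, th+ cu sr and th cu+ sr+, are the double crossovers. Comparing them with the parentals, only the cu allele has switched, so cu is the middle locus and the order is th – cu – sr.
th–cu: (46 + 6)/769 = 0.0676; cu–sr: (87 + 6)/769 = 0.1209.
Expected DCO frequency = 0.0676 × 0.1209 ≈ 0.00817; observed = 6/769 ≈ 0.00780.
Coefficient of coincidence = 0.00780/0.00817 ≈ 0.95.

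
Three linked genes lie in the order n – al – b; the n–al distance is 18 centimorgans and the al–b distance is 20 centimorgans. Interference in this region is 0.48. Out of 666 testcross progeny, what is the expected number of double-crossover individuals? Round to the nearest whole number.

12

Map distances give recombination frequencies of 0.180 and 0.200 for the two intervals.
With interference 0.48 (so coincidence = 0.52), expected double-crossover frequency = 0.180 × 0.200 × 0.52 = 0.01872.
Expected number = 0.01872 × 666 = 12.47 ≈ 12.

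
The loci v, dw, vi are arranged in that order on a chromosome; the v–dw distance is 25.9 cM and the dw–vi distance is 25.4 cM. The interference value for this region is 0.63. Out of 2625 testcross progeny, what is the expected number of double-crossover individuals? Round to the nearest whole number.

64

Map distances give recombination frequencies of 0.259 and 0.254 for the two intervals.
With interference 0.63 (so coincidence = 0.37), expected double-crossover frequency = 0.259 × 0.254 × 0.37 = 0.02434.
Expected number = 0.02434 × 2625 = 63.89 ≈ 64.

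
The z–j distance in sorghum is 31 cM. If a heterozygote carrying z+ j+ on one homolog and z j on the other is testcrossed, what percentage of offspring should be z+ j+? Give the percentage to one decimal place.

34.5%

A map distance of 31 cM corresponds to a recombination frequency of 0.310.
The F1 is z+ j+ / z j, so z+ j+ is a parental gamete class with expected frequency (1 − r)/2 = 0.690/2 = 0.3450.
That is 0.3450 = 34.5% of the progeny.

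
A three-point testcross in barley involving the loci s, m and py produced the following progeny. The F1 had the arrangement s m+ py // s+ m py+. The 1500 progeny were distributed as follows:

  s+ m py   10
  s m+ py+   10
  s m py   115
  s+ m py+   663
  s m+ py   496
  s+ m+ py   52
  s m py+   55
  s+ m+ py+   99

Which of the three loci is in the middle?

py

The two rarest classes, s m+ py+ and s+ m py, are the double crossovers. Comparing them with the parentals, only the py allele has switched, so py is the middle locus and the order is m – py – s.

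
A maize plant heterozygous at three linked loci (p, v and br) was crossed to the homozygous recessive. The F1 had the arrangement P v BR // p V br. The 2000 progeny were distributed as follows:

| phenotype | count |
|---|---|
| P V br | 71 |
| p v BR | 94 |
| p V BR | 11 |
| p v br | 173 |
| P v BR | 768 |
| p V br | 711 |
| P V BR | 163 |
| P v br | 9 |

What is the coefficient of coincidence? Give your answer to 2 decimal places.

0.61

The two rarest classes, P v br and p V BR, are the double crossovers. Comparing them with the parentals, only the br allele has switched, so br is the middle locus and the order is p – br – v.
p–br: (165 + 20)/2000 = 0.0925; br–v: (336 + 20)/2000 = 0.1780.
Expected DCO frequency = 0.0925 × 0.1780 ≈ 0.01647; observed = 20/2000 ≈ 0.01000.
Coefficient of coincidence = 0.01000/0.01647 ≈ 0.61.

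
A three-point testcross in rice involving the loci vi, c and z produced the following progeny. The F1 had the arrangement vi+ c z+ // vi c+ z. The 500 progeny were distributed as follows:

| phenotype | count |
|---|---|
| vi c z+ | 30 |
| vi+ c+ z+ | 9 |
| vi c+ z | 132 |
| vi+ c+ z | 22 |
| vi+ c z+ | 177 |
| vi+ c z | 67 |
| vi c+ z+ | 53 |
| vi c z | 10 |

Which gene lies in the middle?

The two rarest classes, vi+ c+ z+ and vi c z, are the double crossovers. Comparing them with the parentals, only the c allele has switched, so c is the middle locus and the order is vi – c – z.

c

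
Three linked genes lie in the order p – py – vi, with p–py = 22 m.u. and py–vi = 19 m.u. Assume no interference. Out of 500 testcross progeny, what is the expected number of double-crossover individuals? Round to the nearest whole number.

21

Map distances give recombination frequencies of 0.220 and 0.190 for the two intervals.
With no interference, expected double-crossover frequency = 0.220 × 0.190 = 0.04180.
Expected number = 0.04180 × 500 = 20.90 ≈ 21.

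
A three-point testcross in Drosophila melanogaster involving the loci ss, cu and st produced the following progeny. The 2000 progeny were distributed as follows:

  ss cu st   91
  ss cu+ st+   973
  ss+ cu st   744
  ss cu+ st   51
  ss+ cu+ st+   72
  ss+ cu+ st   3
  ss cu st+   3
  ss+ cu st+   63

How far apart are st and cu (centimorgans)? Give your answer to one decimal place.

6.0 centimorgans

The two most frequent reciprocal classes, ss+ cu st and ss cu+ st+, are the parental types, so the F1 was ss+ cu st / ss cu+ st+.
The two rarest classes, ss+ cu+ st and ss cu st+, are the double crossovers. Comparing them with the parentals, only the cu allele has switched, so cu is the middle locus and the order is ss – cu – st.
Crossovers in the cu–st interval produce the single-crossover classes ss+ cu st+ and ss cu+ st (63 + 51 = 114) plus the double crossovers (6).
RF(cu–st) = (114 + 6) / 2000 = 120/2000 = 0.0600 → 6.0 centimorgans.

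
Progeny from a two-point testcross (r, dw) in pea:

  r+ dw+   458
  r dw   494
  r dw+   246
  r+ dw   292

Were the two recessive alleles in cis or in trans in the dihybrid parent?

cis

The two most frequent classes are r+ dw+ (458) and r dw (494); these are the parental (non-recombinant) types.
So the F1 carried r+ dw+ on one chromosome and r dw on the other — the recessive alleles are on the same chromosome (cis / coupling).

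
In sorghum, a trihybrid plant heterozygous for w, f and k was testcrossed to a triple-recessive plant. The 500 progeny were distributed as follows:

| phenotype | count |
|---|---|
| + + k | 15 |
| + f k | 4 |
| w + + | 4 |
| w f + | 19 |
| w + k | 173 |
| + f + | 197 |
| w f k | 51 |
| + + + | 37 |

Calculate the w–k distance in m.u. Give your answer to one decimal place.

The two most frequent reciprocal classes, + f + and w + k, are the parental types, so the F1 was + f + / w + k.
The two rarest classes, + f k and w + +, are the double crossovers. Comparing them with the parentals, only the k allele has switched, so k is the middle locus and the order is f – k – w.
Crossovers in the k–w interval produce the single-crossover classes w f + and + + k (19 + 15 = 34) plus the double crossovers (8).
RF(k–w) = (34 + 8) / 500 = 42/500 = 0.0840 → 8.4 m.u.

8.4 m.u.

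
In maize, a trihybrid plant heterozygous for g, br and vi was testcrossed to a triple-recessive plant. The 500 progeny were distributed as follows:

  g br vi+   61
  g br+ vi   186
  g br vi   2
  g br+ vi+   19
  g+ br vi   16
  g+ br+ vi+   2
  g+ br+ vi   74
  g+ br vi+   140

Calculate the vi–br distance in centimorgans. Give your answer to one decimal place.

7.8 centimorgans

The two most frequent reciprocal classes, g br+ vi and g+ br vi+, are the parental types, so the F1 was g br+ vi / g+ br vi+.
The two rarest classes, g br vi and g+ br+ vi+, are the double crossovers. Comparing them with the parentals, only the br allele has switched, so br is the middle locus and the order is g – br – vi.
Crossovers in the br–vi interval produce the single-crossover classes g br+ vi+ and g+ br vi (19 + 16 = 35) plus the double crossovers (4).
RF(br–vi) = (35 + 4) / 500 = 39/500 = 0.0780 → 7.8 centimorgans.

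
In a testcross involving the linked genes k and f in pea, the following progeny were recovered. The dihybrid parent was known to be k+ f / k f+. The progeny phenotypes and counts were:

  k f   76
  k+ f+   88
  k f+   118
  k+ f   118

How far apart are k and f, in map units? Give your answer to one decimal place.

41.0 map units

The recombinant classes are k+ f+ and k f: 88 + 76 = 164.
Recombination frequency = 164/400 = 0.4100 ≈ 41.0%, i.e. 41.0 map units.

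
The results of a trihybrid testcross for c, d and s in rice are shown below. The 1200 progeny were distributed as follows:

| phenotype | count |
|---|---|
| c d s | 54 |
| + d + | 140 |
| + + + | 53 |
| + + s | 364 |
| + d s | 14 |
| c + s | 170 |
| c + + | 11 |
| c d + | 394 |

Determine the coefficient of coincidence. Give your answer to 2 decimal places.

The two most frequent reciprocal classes, + + s and c d +, are the parental types, so the F1 was + + s / c d +.
The two rarest classes, + d s and c + +, are the double crossovers. Comparing them with the parentals, only the d allele has switched, so d is the middle locus and the order is s – d – c.
s–d: (107 + 25)/1200 = 0.1100; d–c: (310 + 25)/1200 = 0.2792.
Expected DCO frequency = 0.1100 × 0.2792 ≈ 0.03071; observed = 25/1200 ≈ 0.02083.
Coefficient of coincidence = 0.02083/0.03071 ≈ 0.68.

0.68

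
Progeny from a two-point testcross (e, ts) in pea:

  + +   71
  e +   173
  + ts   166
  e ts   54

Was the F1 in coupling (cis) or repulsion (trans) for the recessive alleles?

The two most frequent classes are + ts (166) and e + (173); these are the parental (non-recombinant) types.
So the F1 carried + ts on one chromosome and e + on the other — the recessive alleles are on opposite chromosomes (trans / repulsion).

trans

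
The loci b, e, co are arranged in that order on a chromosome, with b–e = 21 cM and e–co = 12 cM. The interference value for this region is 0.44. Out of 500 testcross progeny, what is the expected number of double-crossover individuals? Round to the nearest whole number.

7

Map distances give recombination frequencies of 0.210 and 0.120 for the two intervals.
With interference 0.44 (so coincidence = 0.56), expected double-crossover frequency = 0.210 × 0.120 × 0.56 = 0.01411.
Expected number = 0.01411 × 500 = 7.06 ≈ 7.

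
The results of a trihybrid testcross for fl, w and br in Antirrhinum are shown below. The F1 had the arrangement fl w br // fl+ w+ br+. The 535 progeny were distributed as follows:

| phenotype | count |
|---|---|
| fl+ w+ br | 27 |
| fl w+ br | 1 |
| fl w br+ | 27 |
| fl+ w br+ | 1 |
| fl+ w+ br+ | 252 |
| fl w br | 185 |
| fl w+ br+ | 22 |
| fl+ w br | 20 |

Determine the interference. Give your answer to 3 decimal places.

The two rarest classes, fl w+ br and fl+ w br+, are the double crossovers. Comparing them with the parentals, only the w allele has switched, so w is the middle locus and the order is fl – w – br.
fl–w: (42 + 2)/535 = 0.0822; w–br: (54 + 2)/535 = 0.1047.
Expected DCO frequency = 0.0822 × 0.1047 ≈ 0.00861; observed = 2/535 ≈ 0.00374.
Coefficient of coincidence = 0.00374/0.00861 ≈ 0.434; interference = 1 − 0.434 = 0.566.

0.566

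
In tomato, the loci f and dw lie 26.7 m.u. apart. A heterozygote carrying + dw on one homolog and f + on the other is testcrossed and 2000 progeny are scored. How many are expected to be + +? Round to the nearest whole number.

267

A map distance of 26.7 m.u. corresponds to a recombination frequency of 0.267.
The F1 is + dw / f +, so + + is a recombinant gamete class with expected frequency r/2 = 0.267/2 = 0.1335.
Expected number = 0.1335 × 2000 = 267.00 ≈ 267.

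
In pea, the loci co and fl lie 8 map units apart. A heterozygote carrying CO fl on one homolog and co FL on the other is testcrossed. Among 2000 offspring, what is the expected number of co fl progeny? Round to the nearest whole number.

A map distance of 8 map units corresponds to a recombination frequency of 0.080.
The F1 is CO fl / co FL, so co fl is a recombinant gamete class with expected frequency r/2 = 0.080/2 = 0.0400.
Expected number = 0.0400 × 2000 = 80.00 ≈ 80.

80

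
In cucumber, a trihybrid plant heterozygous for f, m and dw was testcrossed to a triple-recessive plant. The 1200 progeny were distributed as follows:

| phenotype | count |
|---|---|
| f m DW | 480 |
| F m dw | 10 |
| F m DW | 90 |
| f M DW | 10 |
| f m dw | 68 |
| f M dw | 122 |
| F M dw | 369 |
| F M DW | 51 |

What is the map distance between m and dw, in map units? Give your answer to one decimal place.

The two most frequent reciprocal classes, F M dw and f m DW, are the parental types, so the F1 was F M dw / f m DW.
The two rarest classes, F m dw and f M DW, are the double crossovers. Comparing them with the parentals, only the m allele has switched, so m is the middle locus and the order is dw – m – f.
Crossovers in the dw–m interval produce the single-crossover classes F M DW and f m dw (51 + 68 = 119) plus the double crossovers (20).
RF(dw–m) = (119 + 20) / 1200 = 139/1200 = 0.1158 → 11.6 map units.

11.6 map units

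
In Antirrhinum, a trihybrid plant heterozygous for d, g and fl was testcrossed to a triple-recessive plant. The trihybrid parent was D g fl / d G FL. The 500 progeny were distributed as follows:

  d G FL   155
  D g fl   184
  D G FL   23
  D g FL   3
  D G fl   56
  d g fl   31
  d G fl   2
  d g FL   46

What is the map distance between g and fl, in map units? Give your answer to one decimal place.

21.4 map units

The two rarest classes, D g FL and d G fl, are the double crossovers. Comparing them with the parentals, only the fl allele has switched, so fl is the middle locus and the order is g – fl – d.
Crossovers in the g–fl interval produce the single-crossover classes D G fl and d g FL (56 + 46 = 102) plus the double crossovers (5).
RF(g–fl) = (102 + 5) / 500 = 107/500 = 0.2140 → 21.4 map units.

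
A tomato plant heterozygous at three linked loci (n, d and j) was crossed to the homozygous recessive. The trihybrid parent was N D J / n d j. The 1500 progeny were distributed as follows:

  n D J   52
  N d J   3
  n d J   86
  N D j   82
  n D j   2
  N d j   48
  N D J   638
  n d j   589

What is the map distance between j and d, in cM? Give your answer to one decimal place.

11.5 cM

The two rarest classes, N d J and n D j, are the double crossovers. Comparing them with the parentals, only the d allele has switched, so d is the middle locus and the order is j – d – n.
Crossovers in the j–d interval produce the single-crossover classes N D j and n d J (82 + 86 = 168) plus the double crossovers (5).
RF(j–d) = (168 + 5) / 1500 = 173/1500 = 0.1153 → 11.5 cM.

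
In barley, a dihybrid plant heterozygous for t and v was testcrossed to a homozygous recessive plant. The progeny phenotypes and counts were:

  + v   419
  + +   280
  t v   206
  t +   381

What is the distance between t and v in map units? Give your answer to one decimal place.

The two most frequent classes, + v (419) and t + (381), are the parental types, so the F1 was + v / t +.
The recombinant classes are + + and t v: 280 + 206 = 486.
Recombination frequency = 486/1286 = 0.3779 ≈ 37.8%, i.e. 37.8 map units.

37.8 map units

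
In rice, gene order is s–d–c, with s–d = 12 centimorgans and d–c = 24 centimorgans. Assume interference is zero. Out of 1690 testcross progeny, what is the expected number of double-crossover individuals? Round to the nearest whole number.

Map distances give recombination frequencies of 0.120 and 0.240 for the two intervals.
With no interference, expected double-crossover frequency = 0.120 × 0.240 = 0.02880.
Expected number = 0.02880 × 1690 = 48.67 ≈ 49.

49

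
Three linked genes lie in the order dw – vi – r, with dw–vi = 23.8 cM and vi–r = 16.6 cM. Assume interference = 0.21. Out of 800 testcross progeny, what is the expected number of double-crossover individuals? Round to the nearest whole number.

25

Map distances give recombination frequencies of 0.238 and 0.166 for the two intervals.
With interference 0.21 (so coincidence = 0.79), expected double-crossover frequency = 0.238 × 0.166 × 0.79 = 0.03121.
Expected number = 0.03121 × 800 = 24.97 ≈ 25.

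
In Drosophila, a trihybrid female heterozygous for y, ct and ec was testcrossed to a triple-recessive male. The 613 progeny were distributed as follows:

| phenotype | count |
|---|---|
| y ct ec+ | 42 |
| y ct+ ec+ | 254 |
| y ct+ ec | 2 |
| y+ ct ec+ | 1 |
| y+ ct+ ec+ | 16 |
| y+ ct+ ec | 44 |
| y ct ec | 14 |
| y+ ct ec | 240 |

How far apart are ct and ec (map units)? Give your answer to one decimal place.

14.5 map units

The two most frequent reciprocal classes, y ct+ ec+ and y+ ct ec, are the parental types, so the F1 was y ct+ ec+ / y+ ct ec.
The two rarest classes, y ct+ ec and y+ ct ec+, are the double crossovers. Comparing them with the parentals, only the ec allele has switched, so ec is the middle locus and the order is ct – ec – y.
Crossovers in the ct–ec interval produce the single-crossover classes y ct ec+ and y+ ct+ ec (42 + 44 = 86) plus the double crossovers (3).
RF(ct–ec) = (86 + 3) / 613 = 89/613 = 0.1452 → 14.5 map units.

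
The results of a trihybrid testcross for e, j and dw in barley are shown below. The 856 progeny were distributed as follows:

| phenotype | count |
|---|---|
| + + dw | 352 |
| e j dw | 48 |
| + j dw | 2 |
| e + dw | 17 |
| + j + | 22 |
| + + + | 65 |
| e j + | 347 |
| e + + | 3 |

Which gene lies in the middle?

The two most frequent reciprocal classes, + + dw and e j +, are the parental types, so the F1 was + + dw / e j +.
The two rarest classes, + j dw and e + +, are the double crossovers. Comparing them with the parentals, only the j allele has switched, so j is the middle locus and the order is e – j – dw.

j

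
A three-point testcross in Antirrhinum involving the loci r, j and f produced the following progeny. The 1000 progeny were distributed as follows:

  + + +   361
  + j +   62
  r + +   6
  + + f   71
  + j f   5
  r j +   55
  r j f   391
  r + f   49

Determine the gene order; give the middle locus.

The two most frequent reciprocal classes, r j f and + + +, are the parental types, so the F1 was r j f / + + +.
The two rarest classes, + j f and r + +, are the double crossovers. Comparing them with the parentals, only the r allele has switched, so r is the middle locus and the order is f – r – j.

r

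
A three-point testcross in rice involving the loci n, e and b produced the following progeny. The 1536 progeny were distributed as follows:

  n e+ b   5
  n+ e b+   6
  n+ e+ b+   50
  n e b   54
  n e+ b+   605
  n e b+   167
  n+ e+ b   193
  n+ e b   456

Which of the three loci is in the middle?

b

The two most frequent reciprocal classes, n e+ b+ and n+ e b, are the parental types, so the F1 was n e+ b+ / n+ e b.
The two rarest classes, n e+ b and n+ e b+, are the double crossovers. Comparing them with the parentals, only the b allele has switched, so b is the middle locus and the order is e – b – n.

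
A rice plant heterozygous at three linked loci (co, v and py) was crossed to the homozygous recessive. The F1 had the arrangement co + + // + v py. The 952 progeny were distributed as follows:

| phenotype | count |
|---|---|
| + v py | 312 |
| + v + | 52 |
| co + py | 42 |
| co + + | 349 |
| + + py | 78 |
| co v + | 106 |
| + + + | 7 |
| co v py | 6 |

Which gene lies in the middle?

The two rarest classes, + + + and co v py, are the double crossovers. Comparing them with the parentals, only the co allele has switched, so co is the middle locus and the order is py – co – v.

co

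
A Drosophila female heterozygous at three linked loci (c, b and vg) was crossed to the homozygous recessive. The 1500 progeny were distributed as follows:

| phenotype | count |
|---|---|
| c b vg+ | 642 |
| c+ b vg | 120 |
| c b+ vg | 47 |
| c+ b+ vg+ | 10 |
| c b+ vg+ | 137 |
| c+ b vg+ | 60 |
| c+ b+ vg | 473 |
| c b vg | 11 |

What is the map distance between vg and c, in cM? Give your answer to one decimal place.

The two most frequent reciprocal classes, c b vg+ and c+ b+ vg, are the parental types, so the F1 was c b vg+ / c+ b+ vg.
The two rarest classes, c b vg and c+ b+ vg+, are the double crossovers. Comparing them with the parentals, only the vg allele has switched, so vg is the middle locus and the order is c – vg – b.
Crossovers in the c–vg interval produce the single-crossover classes c+ b vg+ and c b+ vg (60 + 47 = 107) plus the double crossovers (21).
RF(c–vg) = (107 + 21) / 1500 = 128/1500 = 0.0853 → 8.5 cM.

8.5 cM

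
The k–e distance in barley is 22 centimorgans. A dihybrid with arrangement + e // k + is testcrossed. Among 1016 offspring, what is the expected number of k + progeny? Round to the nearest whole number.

396

A map distance of 22 centimorgans corresponds to a recombination frequency of 0.220.
The F1 is + e / k +, so k + is a parental gamete class with expected frequency (1 − r)/2 = 0.780/2 = 0.3900.
Expected number = 0.3900 × 1016 = 396.24 ≈ 396.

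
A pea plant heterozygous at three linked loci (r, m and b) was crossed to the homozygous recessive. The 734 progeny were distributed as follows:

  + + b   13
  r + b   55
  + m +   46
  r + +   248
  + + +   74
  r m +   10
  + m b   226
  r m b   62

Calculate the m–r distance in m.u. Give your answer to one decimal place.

21.7 m.u.

The two most frequent reciprocal classes, r + + and + m b, are the parental types, so the F1 was r + + / + m b.
The two rarest classes, r m + and + + b, are the double crossovers. Comparing them with the parentals, only the m allele has switched, so m is the middle locus and the order is b – m – r.
Crossovers in the m–r interval produce the single-crossover classes + + + and r m b (74 + 62 = 136) plus the double crossovers (23).
RF(m–r) = (136 + 23) / 734 = 159/734 = 0.2166 → 21.7 m.u.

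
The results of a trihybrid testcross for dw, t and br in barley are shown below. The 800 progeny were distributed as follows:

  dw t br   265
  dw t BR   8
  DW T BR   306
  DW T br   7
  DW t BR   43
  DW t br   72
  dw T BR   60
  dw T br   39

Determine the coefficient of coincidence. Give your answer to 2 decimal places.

0.84

The two most frequent reciprocal classes, DW T BR and dw t br, are the parental types, so the F1 was DW T BR / dw t br.
The two rarest classes, DW T br and dw t BR, are the double crossovers. Comparing them with the parentals, only the br allele has switched, so br is the middle locus and the order is dw – br – t.
dw–br: (132 + 15)/800 = 0.1837; br–t: (82 + 15)/800 = 0.1212.
Expected DCO frequency = 0.1837 × 0.1212 ≈ 0.02226; observed = 15/800 ≈ 0.01875.
Coefficient of coincidence = 0.01875/0.02226 ≈ 0.84.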